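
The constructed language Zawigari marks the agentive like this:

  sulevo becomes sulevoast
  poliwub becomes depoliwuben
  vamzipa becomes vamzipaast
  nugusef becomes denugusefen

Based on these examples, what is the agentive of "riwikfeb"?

"riwikfeb" ends in a consonant. The stems ending in a consonant (poliwub → depoliwuben, nugusef → denugusefen) add de- … -en around the stem.
So riwikfeb → deriwikfeben.

deriwikfeben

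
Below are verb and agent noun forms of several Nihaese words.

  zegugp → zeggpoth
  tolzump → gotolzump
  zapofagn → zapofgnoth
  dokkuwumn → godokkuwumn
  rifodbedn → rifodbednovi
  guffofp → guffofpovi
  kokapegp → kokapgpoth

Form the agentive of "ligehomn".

"ligehomn" has second-to-last letter 'm'. The stems whose second-to-last letter is 'm' (dokkuwumn → godokkuwumn, tolzump → gotolzump) add the prefix go-.
The other patterns: stems whose second-to-last letter is 'g' delete the last vowel and add -oth; stems whose second-to-last letter is 'd' or 'f' add -ovi.
So ligehomn → goligehomn.

goligehomn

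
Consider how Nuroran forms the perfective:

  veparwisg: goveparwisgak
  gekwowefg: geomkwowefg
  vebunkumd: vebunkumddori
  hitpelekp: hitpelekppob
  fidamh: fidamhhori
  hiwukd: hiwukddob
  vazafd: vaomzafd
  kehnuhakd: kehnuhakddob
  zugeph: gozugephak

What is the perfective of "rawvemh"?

vebunkumd and vazafd both end in -d yet inflect differently (vebunkumddori, vaomzafd), so the final letter is not what conditions the rule; the second-to-last letter is.
"rawvemh" has second-to-last letter 'm'. The stems whose second-to-last letter is 'm' (fidamh → fidamhhori, vebunkumd → vebunkumddori) double the final consonant and add -ori.
The other patterns: stems whose second-to-last letter is 'f' insert -om- after the first vowel; stems whose second-to-last letter is 'k' double the final consonant and add -ob; stems whose second-to-last letter is 'p' or 's' add go- … -ak around the stem.
So rawvemh → rawvemhhori.

rawvemhhori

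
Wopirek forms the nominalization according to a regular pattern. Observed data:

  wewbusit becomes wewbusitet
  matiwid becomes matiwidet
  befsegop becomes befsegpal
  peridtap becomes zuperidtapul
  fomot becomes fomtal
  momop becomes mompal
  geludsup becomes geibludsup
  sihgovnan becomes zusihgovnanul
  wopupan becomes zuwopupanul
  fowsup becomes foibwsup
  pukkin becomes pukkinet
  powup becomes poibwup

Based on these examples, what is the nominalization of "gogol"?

fomot and wewbusit both end in -t yet inflect differently (fomtal, wewbusitet), so the final letter is not what conditions the rule; the last vowel is.
"gogol" has last vowel 'o'. The stems whose last vowel is 'o' (momop → mompal, fomot → fomtal, befsegop → befsegpal) delete the last vowel and add -al.
The other patterns: stems whose last vowel is 'i' add -et; stems whose last vowel is 'u' insert -ib- after the first vowel; stems whose last vowel is 'a' add zu- … -ul around the stem.
So gogol → goglal.

goglal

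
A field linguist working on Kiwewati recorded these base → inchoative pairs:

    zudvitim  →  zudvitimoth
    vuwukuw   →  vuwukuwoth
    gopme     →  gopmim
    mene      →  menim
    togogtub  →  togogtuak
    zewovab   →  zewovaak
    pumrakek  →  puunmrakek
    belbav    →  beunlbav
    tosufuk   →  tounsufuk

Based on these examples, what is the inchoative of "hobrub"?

hobruak

vuwukuw and togogtub both have last vowel 'u' yet inflect differently (vuwukuwoth, togogtuak), so the last vowel is not what conditions the rule; the final letter is.
"hobrub" ends in -b. The stems ending in -b (togogtub → togogtuak, zewovab → zewovaak) drop the final letter and add -ak.
So hobrub → hobruak.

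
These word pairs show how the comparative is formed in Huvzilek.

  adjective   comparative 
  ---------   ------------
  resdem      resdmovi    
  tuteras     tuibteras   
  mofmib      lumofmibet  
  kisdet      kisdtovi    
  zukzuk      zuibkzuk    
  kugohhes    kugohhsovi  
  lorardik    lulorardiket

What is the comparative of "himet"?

himtovi

lorardik and zukzuk both end in -k yet inflect differently (lulorardiket, zuibkzuk), so the final letter is not what conditions the rule; the last vowel is.
"himet" has last vowel 'e'. The stems whose last vowel is 'e' (kisdet → kisdtovi, kugohhes → kugohhsovi, resdem → resdmovi) delete the last vowel and add -ovi.
So himet → himtovi.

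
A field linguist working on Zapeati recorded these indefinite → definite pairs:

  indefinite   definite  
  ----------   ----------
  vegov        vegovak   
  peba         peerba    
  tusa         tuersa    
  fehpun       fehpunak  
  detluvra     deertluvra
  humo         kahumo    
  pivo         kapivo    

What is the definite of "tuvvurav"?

"tuvvurav" ends in -v. The one such stem in the data (vegov → vegovak) adds -ak, so the same rule applies.
The other patterns: stems ending in -o add the prefix ka-; stems ending in -a insert -er- after the first vowel.
So tuvvurav → tuvvuravak.

tuvvuravak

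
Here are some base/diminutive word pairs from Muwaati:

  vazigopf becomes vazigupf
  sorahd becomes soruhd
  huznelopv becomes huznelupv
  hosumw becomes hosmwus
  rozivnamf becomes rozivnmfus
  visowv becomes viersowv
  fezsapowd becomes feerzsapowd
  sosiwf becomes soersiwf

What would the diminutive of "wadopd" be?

vazigopf and rozivnamf both end in -f yet inflect differently (vazigupf, rozivnmfus), so the final letter is not what conditions the rule; the second-to-last letter is.
"wadopd" has second-to-last letter 'p'. The stems whose second-to-last letter is 'p' (vazigopf → vazigupf, huznelopv → huznelupv) change the last vowel to 'u'.
So wadopd → wadupd.

wadupd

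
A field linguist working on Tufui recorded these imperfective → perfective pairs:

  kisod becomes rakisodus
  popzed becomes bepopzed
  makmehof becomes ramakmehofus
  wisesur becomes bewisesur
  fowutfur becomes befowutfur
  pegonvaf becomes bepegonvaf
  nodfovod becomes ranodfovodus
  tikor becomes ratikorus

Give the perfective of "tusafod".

ratusafodus

nodfovod and popzed both end in -d yet inflect differently (ranodfovodus, bepopzed), so the final letter is not what conditions the rule; the last vowel is.
"tusafod" has last vowel 'o'. The stems whose last vowel is 'o' (nodfovod → ranodfovodus, tikor → ratikorus, makmehof → ramakmehofus) add ra- … -us around the stem.
The other pattern: stems whose last vowel is 'a', 'e' or 'u' add the prefix be-.
So tusafod → ratusafodus.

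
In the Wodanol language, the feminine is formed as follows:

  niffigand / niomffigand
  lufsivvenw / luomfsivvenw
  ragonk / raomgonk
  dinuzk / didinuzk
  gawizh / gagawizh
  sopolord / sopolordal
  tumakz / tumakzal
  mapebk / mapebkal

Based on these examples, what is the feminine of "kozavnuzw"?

kokozavnuzw

ragonk and dinuzk both end in -k yet inflect differently (raomgonk, didinuzk), so the final letter is not what conditions the rule; the second-to-last letter is.
"kozavnuzw" has second-to-last letter 'z'. The stems whose second-to-last letter is 'z' (dinuzk → didinuzk, gawizh → gagawizh) repeat the first consonant+vowel as a prefix.
The other patterns: stems whose second-to-last letter is 'n' insert -om- after the first vowel; stems whose second-to-last letter is 'b', 'k' or 'r' add -al.
So kozavnuzw → kokozavnuzw.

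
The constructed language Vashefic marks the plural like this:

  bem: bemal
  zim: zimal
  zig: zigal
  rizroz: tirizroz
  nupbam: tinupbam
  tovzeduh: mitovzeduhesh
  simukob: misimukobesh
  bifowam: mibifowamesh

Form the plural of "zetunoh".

mizetunohesh

bem and nupbam both end in -m yet inflect differently (bemal, tinupbam), so the final letter is not what conditions the rule; the number of vowels is.
"zetunoh" has 3 vowels. The stems with 3 vowels (tovzeduh → mitovzeduhesh, simukob → misimukobesh, bifowam → mibifowamesh) add mi- … -esh around the stem.
The other patterns: stems with 1 vowel add -al; stems with 2 vowels add the prefix ti-.
So zetunoh → mizetunohesh.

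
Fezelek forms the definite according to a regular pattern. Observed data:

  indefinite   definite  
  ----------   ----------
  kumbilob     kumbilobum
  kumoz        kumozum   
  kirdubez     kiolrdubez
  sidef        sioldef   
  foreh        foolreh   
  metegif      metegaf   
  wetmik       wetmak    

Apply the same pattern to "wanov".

wanovum

kumoz and kirdubez both end in -z yet inflect differently (kumozum, kiolrdubez), so the final letter is not what conditions the rule; the last vowel is.
"wanov" has last vowel 'o'. The stems whose last vowel is 'o' (kumbilob → kumbilobum, kumoz → kumozum) add -um.
The other patterns: stems whose last vowel is 'e' insert -ol- after the first vowel; stems whose last vowel is 'i' change the last vowel to 'a'.
So wanov → wanovum.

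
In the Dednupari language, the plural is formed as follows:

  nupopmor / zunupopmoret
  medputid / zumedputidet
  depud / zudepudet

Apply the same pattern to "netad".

Every pair shown (nupopmor → zunupopmoret, medputid → zumedputidet, depud → zudepudet) follows the same rule: add zu- … -et around the stem.
So netad → zunetadet.

zunetadet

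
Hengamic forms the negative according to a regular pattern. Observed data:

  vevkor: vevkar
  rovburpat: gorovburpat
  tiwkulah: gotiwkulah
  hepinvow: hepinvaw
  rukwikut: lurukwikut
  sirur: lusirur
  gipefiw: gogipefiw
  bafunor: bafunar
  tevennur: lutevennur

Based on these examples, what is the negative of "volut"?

luvolut

vevkor and tevennur both end in -r yet inflect differently (vevkar, lutevennur), so the final letter is not what conditions the rule; the last vowel is.
"volut" has last vowel 'u'. The stems whose last vowel is 'u' (rukwikut → lurukwikut, tevennur → lutevennur, sirur → lusirur) add the prefix lu-.
So volut → luvolut.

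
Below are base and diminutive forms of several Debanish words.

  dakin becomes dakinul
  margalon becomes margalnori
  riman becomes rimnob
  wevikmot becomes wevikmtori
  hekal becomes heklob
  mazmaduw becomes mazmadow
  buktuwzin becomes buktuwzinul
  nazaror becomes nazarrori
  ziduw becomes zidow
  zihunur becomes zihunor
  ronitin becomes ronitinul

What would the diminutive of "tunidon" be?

"tunidon" has last vowel 'o'. The stems whose last vowel is 'o' (nazaror → nazarrori, wevikmot → wevikmtori, margalon → margalnori) delete the last vowel and add -ori.
So tunidon → tunidnori.

tunidnori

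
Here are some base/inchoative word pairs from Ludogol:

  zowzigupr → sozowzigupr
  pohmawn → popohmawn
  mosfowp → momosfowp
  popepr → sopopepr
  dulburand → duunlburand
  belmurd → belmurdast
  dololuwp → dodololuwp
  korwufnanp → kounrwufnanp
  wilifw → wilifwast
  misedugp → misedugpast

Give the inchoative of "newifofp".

newifofpast

korwufnanp and dololuwp both end in -p yet inflect differently (kounrwufnanp, dodololuwp), so the final letter is not what conditions the rule; the second-to-last letter is.
"newifofp" has second-to-last letter 'f'. The one such stem in the data (wilifw → wilifwast) adds -ast, so the same rule applies.
The other patterns: stems whose second-to-last letter is 'n' insert -un- after the first vowel; stems whose second-to-last letter is 'p' add the prefix so-; stems whose second-to-last letter is 'w' repeat the first consonant+vowel as a prefix.
So newifofp → newifofpast.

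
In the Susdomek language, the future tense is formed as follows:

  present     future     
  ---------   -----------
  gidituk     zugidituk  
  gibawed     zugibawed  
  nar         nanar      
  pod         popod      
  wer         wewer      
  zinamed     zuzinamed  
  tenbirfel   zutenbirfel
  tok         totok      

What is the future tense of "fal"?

pod and zinamed both end in -d yet inflect differently (popod, zuzinamed), so the final letter is not what conditions the rule; the number of vowels is.
"fal" has 1 vowel. The stems with 1 vowel (wer → wewer, nar → nanar, tok → totok) repeat the first consonant+vowel as a prefix.
So fal → fafal.

fafal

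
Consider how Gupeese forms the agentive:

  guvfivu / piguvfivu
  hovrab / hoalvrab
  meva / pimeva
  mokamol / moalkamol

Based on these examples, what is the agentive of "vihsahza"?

hovrab and meva both have last vowel 'a' yet inflect differently (hoalvrab, pimeva), so the last vowel is not what conditions the rule; whether the stem ends in a vowel or a consonant is.
"vihsahza" ends in a vowel. The stems ending in a vowel (meva → pimeva, guvfivu → piguvfivu) add the prefix pi-.
The other pattern: stems ending in a consonant insert -al- after the first vowel.
So vihsahza → pivihsahza.

pivihsahza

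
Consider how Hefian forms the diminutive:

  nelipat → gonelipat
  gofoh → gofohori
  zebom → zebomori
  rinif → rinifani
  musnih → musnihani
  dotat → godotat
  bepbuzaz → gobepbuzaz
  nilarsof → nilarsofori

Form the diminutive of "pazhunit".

"pazhunit" has last vowel 'i'. The stems whose last vowel is 'i' (musnih → musnihani, rinif → rinifani) add -ani.
So pazhunit → pazhunitani.

pazhunitani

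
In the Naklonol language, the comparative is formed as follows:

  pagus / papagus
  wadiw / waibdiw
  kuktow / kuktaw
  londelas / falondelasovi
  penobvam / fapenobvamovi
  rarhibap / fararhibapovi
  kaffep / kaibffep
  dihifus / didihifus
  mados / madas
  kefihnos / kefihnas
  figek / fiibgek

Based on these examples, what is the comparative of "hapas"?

dihifus and mados both end in -s yet inflect differently (didihifus, madas), so the final letter is not what conditions the rule; the last vowel is.
"hapas" has last vowel 'a'. The stems whose last vowel is 'a' (rarhibap → fararhibapovi, penobvam → fapenobvamovi, londelas → falondelasovi) add fa- … -ovi around the stem.
The other patterns: stems whose last vowel is 'u' repeat the first consonant+vowel as a prefix; stems whose last vowel is 'o' change the last vowel to 'a'; stems whose last vowel is 'e' or 'i' insert -ib- after the first vowel.
So hapas → fahapasovi.

fahapasovi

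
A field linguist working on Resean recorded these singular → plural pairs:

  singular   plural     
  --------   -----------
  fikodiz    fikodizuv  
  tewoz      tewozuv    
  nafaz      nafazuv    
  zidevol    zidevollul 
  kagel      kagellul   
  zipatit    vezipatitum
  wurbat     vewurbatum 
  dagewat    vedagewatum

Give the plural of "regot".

tewoz and zidevol both have last vowel 'o' yet inflect differently (tewozuv, zidevollul), so the last vowel is not what conditions the rule; the final letter is.
"regot" ends in -t. The stems ending in -t (zipatit → vezipatitum, wurbat → vewurbatum, dagewat → vedagewatum) add ve- … -um around the stem.
The other patterns: stems ending in -z add -uv; stems ending in -l double the final consonant and add -ul.
So regot → veregotum.

veregotum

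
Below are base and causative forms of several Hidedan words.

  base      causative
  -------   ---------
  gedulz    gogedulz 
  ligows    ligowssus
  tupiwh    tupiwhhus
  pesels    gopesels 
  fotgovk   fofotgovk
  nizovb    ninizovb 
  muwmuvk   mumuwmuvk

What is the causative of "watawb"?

pesels and ligows both end in -s yet inflect differently (gopesels, ligowssus), so the final letter is not what conditions the rule; the second-to-last letter is.
"watawb" has second-to-last letter 'w'. The stems whose second-to-last letter is 'w' (tupiwh → tupiwhhus, ligows → ligowssus) double the final consonant and add -us.
The other patterns: stems whose second-to-last letter is 'v' repeat the first consonant+vowel as a prefix; stems whose second-to-last letter is 'l' add the prefix go-.
So watawb → watawbbus.

watawbbus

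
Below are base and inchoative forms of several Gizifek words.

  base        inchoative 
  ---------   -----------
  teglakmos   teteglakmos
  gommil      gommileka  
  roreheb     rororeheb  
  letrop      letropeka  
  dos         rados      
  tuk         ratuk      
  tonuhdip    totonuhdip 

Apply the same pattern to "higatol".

hihigatol

dos and teglakmos both end in -s yet inflect differently (rados, teteglakmos), so the final letter is not what conditions the rule; the number of vowels is.
"higatol" has 3 vowels. The stems with 3 vowels (teglakmos → teteglakmos, roreheb → rororeheb, tonuhdip → totonuhdip) repeat the first consonant+vowel as a prefix.
The other patterns: stems with 1 vowel add the prefix ra-; stems with 2 vowels add -eka.
So higatol → hihigatol.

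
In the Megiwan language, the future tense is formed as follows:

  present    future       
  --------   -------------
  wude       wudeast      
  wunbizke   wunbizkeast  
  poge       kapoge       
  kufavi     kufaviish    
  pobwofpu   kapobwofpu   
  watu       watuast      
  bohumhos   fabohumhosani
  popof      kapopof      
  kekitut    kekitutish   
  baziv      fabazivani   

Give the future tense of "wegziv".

wegzivast

poge and wude both end in -e yet inflect differently (kapoge, wudeast), so the final letter is not what conditions the rule; the first letter is.
"wegziv" begins with w-. The stems beginning with w- (wude → wudeast, watu → watuast, wunbizke → wunbizkeast) add -ast.
The other patterns: stems beginning with p- add the prefix ka-; stems beginning with b- add fa- … -ani around the stem; stems beginning with k- add -ish.
So wegziv → wegzivast.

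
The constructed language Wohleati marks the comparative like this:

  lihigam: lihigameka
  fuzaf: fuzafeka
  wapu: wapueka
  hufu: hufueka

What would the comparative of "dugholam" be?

dugholameka

Every pair shown (lihigam → lihigameka, fuzaf → fuzafeka, wapu → wapueka, …) follows the same rule: add -eka.
So dugholam → dugholameka.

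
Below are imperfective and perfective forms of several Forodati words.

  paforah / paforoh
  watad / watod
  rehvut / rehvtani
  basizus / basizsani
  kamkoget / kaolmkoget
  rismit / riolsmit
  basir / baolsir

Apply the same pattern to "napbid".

naolpbid

rehvut and kamkoget both end in -t yet inflect differently (rehvtani, kaolmkoget), so the final letter is not what conditions the rule; the last vowel is.
"napbid" has last vowel 'i'. The stems whose last vowel is 'i' (rismit → riolsmit, basir → baolsir) insert -ol- after the first vowel.
The other patterns: stems whose last vowel is 'a' change the last vowel to 'o'; stems whose last vowel is 'u' delete the last vowel and add -ani.
So napbid → naolpbid.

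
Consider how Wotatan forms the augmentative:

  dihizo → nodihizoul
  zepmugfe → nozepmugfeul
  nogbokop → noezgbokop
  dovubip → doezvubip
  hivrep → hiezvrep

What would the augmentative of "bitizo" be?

nobitizoul

dihizo and nogbokop both have last vowel 'o' yet inflect differently (nodihizoul, noezgbokop), so the last vowel is not what conditions the rule; whether the stem ends in a vowel or a consonant is.
"bitizo" ends in a vowel. The stems ending in a vowel (dihizo → nodihizoul, zepmugfe → nozepmugfeul) add no- … -ul around the stem.
The other pattern: stems ending in a consonant insert -ez- after the first vowel.
So bitizo → nobitizoul.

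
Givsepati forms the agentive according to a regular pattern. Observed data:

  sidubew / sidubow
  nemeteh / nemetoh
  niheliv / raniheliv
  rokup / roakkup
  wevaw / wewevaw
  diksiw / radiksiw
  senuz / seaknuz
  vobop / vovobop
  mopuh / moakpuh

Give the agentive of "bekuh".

"bekuh" has last vowel 'u'. The stems whose last vowel is 'u' (rokup → roakkup, mopuh → moakpuh, senuz → seaknuz) insert -ak- after the first vowel.
So bekuh → beakkuh.

beakkuh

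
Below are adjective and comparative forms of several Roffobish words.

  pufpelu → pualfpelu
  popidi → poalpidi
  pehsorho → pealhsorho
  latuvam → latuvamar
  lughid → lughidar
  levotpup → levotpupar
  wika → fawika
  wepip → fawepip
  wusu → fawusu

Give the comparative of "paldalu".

"paldalu" begins with p-. The stems beginning with p- (pufpelu → pualfpelu, popidi → poalpidi, pehsorho → pealhsorho) insert -al- after the first vowel.
The other patterns: stems beginning with l- add -ar; stems beginning with w- add the prefix fa-.
So paldalu → paalldalu.

paalldalu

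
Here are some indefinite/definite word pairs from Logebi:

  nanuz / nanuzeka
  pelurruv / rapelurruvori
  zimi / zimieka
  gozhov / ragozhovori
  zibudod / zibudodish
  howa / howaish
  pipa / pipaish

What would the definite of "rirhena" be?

rirhenaish

"rirhena" ends in -a. The stems ending in -a (pipa → pipaish, howa → howaish) add -ish.
The other patterns: stems ending in -v add ra- … -ori around the stem; stems ending in -i or -z add -eka.
So rirhena → rirhenaish.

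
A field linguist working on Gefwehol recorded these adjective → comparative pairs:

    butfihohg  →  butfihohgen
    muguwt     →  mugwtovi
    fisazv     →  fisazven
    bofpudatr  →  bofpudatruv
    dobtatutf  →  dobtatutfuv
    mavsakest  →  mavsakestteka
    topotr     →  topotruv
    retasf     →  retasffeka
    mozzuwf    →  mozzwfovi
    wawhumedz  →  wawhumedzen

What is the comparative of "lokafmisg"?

mozzuwf and retasf both end in -f yet inflect differently (mozzwfovi, retasffeka), so the final letter is not what conditions the rule; the second-to-last letter is.
"lokafmisg" has second-to-last letter 's'. The stems whose second-to-last letter is 's' (retasf → retasffeka, mavsakest → mavsakestteka) double the final consonant and add -eka.
The other patterns: stems whose second-to-last letter is 'w' delete the last vowel and add -ovi; stems whose second-to-last letter is 't' add -uv; stems whose second-to-last letter is 'd', 'h' or 'z' add -en.
So lokafmisg → lokafmisggeka.

lokafmisggeka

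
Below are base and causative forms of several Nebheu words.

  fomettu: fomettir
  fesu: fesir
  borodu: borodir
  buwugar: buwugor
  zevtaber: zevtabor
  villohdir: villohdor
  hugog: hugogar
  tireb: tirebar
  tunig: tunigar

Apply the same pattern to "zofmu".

zevtaber and tireb both have last vowel 'e' yet inflect differently (zevtabor, tirebar), so the last vowel is not what conditions the rule; the final letter is.
"zofmu" ends in -u. The stems ending in -u (fomettu → fomettir, fesu → fesir, borodu → borodir) drop the final letter and add -ir.
So zofmu → zofmir.

zofmir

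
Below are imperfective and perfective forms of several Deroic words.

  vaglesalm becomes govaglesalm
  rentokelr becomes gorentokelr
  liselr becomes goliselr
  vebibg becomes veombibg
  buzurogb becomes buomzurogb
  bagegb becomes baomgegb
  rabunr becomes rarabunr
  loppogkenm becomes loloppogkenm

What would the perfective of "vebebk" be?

veombebk

rentokelr and rabunr both end in -r yet inflect differently (gorentokelr, rarabunr), so the final letter is not what conditions the rule; the second-to-last letter is.
"vebebk" has second-to-last letter 'b'. The one such stem in the data (vebibg → veombibg) inserts -om- after the first vowel (as do buzurogb, bagegb), so the same rule applies.
So vebebk → veombebk.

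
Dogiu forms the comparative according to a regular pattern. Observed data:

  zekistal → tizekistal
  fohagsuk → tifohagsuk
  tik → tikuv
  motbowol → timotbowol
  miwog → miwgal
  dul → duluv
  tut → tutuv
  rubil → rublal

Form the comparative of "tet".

tetuv

dul and rubil both end in -l yet inflect differently (duluv, rublal), so the final letter is not what conditions the rule; the number of vowels is.
"tet" has 1 vowel. The stems with 1 vowel (tut → tutuv, tik → tikuv, dul → duluv) add -uv.
So tet → tetuv.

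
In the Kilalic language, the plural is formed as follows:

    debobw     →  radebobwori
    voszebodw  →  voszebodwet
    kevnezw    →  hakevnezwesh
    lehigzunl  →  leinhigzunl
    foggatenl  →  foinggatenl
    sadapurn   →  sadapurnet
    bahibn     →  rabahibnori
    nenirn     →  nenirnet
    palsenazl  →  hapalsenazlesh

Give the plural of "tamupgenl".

palsenazl and lehigzunl both end in -l yet inflect differently (hapalsenazlesh, leinhigzunl), so the final letter is not what conditions the rule; the second-to-last letter is.
"tamupgenl" has second-to-last letter 'n'. The stems whose second-to-last letter is 'n' (lehigzunl → leinhigzunl, foggatenl → foinggatenl) insert -in- after the first vowel.
The other patterns: stems whose second-to-last letter is 'z' add ha- … -esh around the stem; stems whose second-to-last letter is 'b' add ra- … -ori around the stem; stems whose second-to-last letter is 'd' or 'r' add -et.
So tamupgenl → tainmupgenl.

tainmupgenl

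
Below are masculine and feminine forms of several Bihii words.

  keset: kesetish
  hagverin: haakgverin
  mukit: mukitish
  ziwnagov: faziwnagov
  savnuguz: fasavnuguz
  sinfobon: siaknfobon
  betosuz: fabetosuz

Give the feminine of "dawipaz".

fadawipaz

"dawipaz" ends in -z. The stems ending in -z (betosuz → fabetosuz, savnuguz → fasavnuguz) add the prefix fa-.
The other patterns: stems ending in -n insert -ak- after the first vowel; stems ending in -t add -ish.
So dawipaz → fadawipaz.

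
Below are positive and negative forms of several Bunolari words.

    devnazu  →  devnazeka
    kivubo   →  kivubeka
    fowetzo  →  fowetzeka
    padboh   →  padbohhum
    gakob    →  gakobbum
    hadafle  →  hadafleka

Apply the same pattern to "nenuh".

kivubo and gakob both have last vowel 'o' yet inflect differently (kivubeka, gakobbum), so the last vowel is not what conditions the rule; whether the stem ends in a vowel or a consonant is.
"nenuh" ends in a consonant. The stems ending in a consonant (gakob → gakobbum, padboh → padbohhum) double the final consonant and add -um.
The other pattern: stems ending in a vowel drop the final letter and add -eka.
So nenuh → nenuhhum.

nenuhhum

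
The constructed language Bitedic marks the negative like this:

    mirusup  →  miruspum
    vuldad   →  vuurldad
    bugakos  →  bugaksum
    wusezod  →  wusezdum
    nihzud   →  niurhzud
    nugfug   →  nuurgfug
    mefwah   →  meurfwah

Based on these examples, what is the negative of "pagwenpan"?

wusezod and nihzud both end in -d yet inflect differently (wusezdum, niurhzud), so the final letter is not what conditions the rule; the number of vowels is.
"pagwenpan" has 3 vowels. The stems with 3 vowels (wusezod → wusezdum, mirusup → miruspum, bugakos → bugaksum) delete the last vowel and add -um.
The other pattern: stems with 2 vowels insert -ur- after the first vowel.
So pagwenpan → pagwenpnum.

pagwenpnum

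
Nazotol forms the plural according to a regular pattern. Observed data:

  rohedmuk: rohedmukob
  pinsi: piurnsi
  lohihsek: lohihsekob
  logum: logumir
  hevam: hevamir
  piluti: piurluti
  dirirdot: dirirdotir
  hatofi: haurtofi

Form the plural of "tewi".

rohedmuk and logum both have last vowel 'u' yet inflect differently (rohedmukob, logumir), so the last vowel is not what conditions the rule; the final letter is.
"tewi" ends in -i. The stems ending in -i (pinsi → piurnsi, piluti → piurluti, hatofi → haurtofi) insert -ur- after the first vowel.
So tewi → teurwi.

teurwi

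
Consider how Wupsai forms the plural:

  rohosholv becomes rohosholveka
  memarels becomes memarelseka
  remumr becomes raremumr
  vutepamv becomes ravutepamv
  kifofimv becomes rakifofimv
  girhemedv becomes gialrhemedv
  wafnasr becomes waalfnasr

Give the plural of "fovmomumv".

rafovmomumv

rohosholv and vutepamv both end in -v yet inflect differently (rohosholveka, ravutepamv), so the final letter is not what conditions the rule; the second-to-last letter is.
"fovmomumv" has second-to-last letter 'm'. The stems whose second-to-last letter is 'm' (remumr → raremumr, vutepamv → ravutepamv, kifofimv → rakifofimv) add the prefix ra-.
So fovmomumv → rafovmomumv.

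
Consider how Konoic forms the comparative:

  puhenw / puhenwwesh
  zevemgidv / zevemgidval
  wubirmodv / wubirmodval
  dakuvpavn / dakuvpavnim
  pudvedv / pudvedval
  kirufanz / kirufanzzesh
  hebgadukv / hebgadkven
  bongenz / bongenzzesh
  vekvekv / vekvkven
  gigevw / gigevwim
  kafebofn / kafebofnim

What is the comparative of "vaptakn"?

vaptknen

"vaptakn" has second-to-last letter 'k'. The stems whose second-to-last letter is 'k' (vekvekv → vekvkven, hebgadukv → hebgadkven) delete the last vowel and add -en.
So vaptakn → vaptknen.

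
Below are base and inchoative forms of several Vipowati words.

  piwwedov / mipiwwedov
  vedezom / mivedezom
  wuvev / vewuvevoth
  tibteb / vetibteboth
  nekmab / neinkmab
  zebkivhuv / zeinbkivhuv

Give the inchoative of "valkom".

mivalkom

piwwedov and wuvev both end in -v yet inflect differently (mipiwwedov, vewuvevoth), so the final letter is not what conditions the rule; the last vowel is.
"valkom" has last vowel 'o'. The stems whose last vowel is 'o' (piwwedov → mipiwwedov, vedezom → mivedezom) add the prefix mi-.
So valkom → mivalkom.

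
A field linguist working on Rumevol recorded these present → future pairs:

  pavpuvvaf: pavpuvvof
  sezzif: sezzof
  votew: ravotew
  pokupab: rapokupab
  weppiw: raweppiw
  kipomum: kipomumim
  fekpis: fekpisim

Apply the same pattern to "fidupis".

pavpuvvaf and pokupab both have last vowel 'a' yet inflect differently (pavpuvvof, rapokupab), so the last vowel is not what conditions the rule; the final letter is.
"fidupis" ends in -s. The one such stem in the data (fekpis → fekpisim) adds -im, so the same rule applies.
So fidupis → fidupisim.

fidupisim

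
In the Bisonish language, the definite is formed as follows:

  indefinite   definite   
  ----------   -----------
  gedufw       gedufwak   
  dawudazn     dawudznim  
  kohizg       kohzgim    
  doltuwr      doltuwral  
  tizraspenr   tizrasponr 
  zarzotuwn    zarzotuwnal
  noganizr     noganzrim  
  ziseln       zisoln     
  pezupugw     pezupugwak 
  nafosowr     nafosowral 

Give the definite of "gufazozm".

gufazzmim

"gufazozm" has second-to-last letter 'z'. The stems whose second-to-last letter is 'z' (dawudazn → dawudznim, kohizg → kohzgim, noganizr → noganzrim) delete the last vowel and add -im.
The other patterns: stems whose second-to-last letter is 'w' add -al; stems whose second-to-last letter is 'f' or 'g' add -ak; stems whose second-to-last letter is 'l' or 'n' change the last vowel to 'o'.
So gufazozm → gufazzmim.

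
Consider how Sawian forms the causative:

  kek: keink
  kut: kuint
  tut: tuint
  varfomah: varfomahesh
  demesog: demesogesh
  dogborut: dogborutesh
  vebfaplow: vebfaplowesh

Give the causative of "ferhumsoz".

ferhumsozesh

"ferhumsoz" has 3 vowels. The stems with 3 vowels (varfomah → varfomahesh, demesog → demesogesh, dogborut → dogborutesh) add -esh.
So ferhumsoz → ferhumsozesh.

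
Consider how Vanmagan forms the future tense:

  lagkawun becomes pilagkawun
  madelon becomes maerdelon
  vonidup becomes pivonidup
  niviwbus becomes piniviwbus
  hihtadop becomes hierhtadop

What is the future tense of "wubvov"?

"wubvov" has last vowel 'o'. The stems whose last vowel is 'o' (hihtadop → hierhtadop, madelon → maerdelon) insert -er- after the first vowel.
So wubvov → wuerbvov.

wuerbvov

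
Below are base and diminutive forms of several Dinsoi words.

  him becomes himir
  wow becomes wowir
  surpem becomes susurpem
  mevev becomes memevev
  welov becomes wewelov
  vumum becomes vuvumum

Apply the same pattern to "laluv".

him and surpem both end in -m yet inflect differently (himir, susurpem), so the final letter is not what conditions the rule; the number of vowels is.
"laluv" has 2 vowels. The stems with 2 vowels (surpem → susurpem, mevev → memevev, welov → wewelov) repeat the first consonant+vowel as a prefix.
So laluv → lalaluv.

lalaluv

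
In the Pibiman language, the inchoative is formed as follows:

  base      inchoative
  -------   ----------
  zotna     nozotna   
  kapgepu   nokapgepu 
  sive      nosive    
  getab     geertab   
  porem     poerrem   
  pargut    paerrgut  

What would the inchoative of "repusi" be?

norepusi

zotna and getab both have last vowel 'a' yet inflect differently (nozotna, geertab), so the last vowel is not what conditions the rule; whether the stem ends in a vowel or a consonant is.
"repusi" ends in a vowel. The stems ending in a vowel (zotna → nozotna, kapgepu → nokapgepu, sive → nosive) add the prefix no-.
So repusi → norepusi.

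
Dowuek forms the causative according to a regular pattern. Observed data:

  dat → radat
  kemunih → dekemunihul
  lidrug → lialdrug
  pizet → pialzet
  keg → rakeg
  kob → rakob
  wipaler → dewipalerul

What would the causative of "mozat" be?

keg and lidrug both end in -g yet inflect differently (rakeg, lialdrug), so the final letter is not what conditions the rule; the number of vowels is.
"mozat" has 2 vowels. The stems with 2 vowels (lidrug → lialdrug, pizet → pialzet) insert -al- after the first vowel.
So mozat → moalzat.

moalzat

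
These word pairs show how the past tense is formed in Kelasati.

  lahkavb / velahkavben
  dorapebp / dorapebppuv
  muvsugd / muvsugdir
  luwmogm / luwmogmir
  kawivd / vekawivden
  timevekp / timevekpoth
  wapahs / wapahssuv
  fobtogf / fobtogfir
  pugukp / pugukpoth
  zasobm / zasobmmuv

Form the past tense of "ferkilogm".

ferkilogmir

muvsugd and kawivd both end in -d yet inflect differently (muvsugdir, vekawivden), so the final letter is not what conditions the rule; the second-to-last letter is.
"ferkilogm" has second-to-last letter 'g'. The stems whose second-to-last letter is 'g' (luwmogm → luwmogmir, fobtogf → fobtogfir, muvsugd → muvsugdir) add -ir.
So ferkilogm → ferkilogmir.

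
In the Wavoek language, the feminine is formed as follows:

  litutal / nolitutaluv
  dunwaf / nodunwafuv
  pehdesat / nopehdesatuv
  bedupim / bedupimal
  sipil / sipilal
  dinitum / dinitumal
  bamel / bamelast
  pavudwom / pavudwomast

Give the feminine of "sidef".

litutal and sipil both end in -l yet inflect differently (nolitutaluv, sipilal), so the final letter is not what conditions the rule; the last vowel is.
"sidef" has last vowel 'e'. The one such stem in the data (bamel → bamelast) adds -ast, so the same rule applies.
So sidef → sidefast.

sidefast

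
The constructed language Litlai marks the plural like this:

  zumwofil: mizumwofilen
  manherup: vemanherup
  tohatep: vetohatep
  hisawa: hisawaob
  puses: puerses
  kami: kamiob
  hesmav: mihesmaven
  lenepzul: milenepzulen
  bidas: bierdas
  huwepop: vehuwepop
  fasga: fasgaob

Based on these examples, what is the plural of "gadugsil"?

fasga and bidas both have last vowel 'a' yet inflect differently (fasgaob, bierdas), so the last vowel is not what conditions the rule; the final letter is.
"gadugsil" ends in -l. The stems ending in -l (lenepzul → milenepzulen, zumwofil → mizumwofilen) add mi- … -en around the stem.
The other patterns: stems ending in -p add the prefix ve-; stems ending in -a or -i add -ob; stems ending in -s insert -er- after the first vowel.
So gadugsil → migadugsilen.

migadugsilen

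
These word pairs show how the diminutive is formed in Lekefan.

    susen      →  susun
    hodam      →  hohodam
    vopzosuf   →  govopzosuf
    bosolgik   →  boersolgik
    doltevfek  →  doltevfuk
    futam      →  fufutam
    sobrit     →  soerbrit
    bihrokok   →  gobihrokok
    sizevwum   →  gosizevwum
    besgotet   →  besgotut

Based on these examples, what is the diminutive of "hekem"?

hekum

"hekem" has last vowel 'e'. The stems whose last vowel is 'e' (besgotet → besgotut, doltevfek → doltevfuk, susen → susun) change the last vowel to 'u'.
So hekem → hekum.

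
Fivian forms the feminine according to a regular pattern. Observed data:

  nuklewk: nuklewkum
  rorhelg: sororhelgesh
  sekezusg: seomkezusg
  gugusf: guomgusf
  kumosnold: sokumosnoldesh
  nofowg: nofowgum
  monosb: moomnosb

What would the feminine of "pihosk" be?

piomhosk

"pihosk" has second-to-last letter 's'. The stems whose second-to-last letter is 's' (sekezusg → seomkezusg, monosb → moomnosb, gugusf → guomgusf) insert -om- after the first vowel.
The other patterns: stems whose second-to-last letter is 'w' add -um; stems whose second-to-last letter is 'l' add so- … -esh around the stem.
So pihosk → piomhosk.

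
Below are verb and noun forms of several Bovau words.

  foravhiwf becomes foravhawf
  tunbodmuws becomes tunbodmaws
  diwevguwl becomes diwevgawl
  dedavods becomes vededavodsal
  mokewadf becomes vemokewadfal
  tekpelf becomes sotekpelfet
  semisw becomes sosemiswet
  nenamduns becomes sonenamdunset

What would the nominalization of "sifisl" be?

tunbodmuws and dedavods both end in -s yet inflect differently (tunbodmaws, vededavodsal), so the final letter is not what conditions the rule; the second-to-last letter is.
"sifisl" has second-to-last letter 's'. The one such stem in the data (semisw → sosemiswet) adds so- … -et around the stem, so the same rule applies.
So sifisl → sosifislet.

sosifislet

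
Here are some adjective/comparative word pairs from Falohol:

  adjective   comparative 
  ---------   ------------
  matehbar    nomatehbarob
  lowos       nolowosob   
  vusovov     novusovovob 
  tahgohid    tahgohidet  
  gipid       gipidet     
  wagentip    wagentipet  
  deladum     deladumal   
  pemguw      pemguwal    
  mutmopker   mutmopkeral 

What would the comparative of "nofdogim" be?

nofdogimet

matehbar and mutmopker both end in -r yet inflect differently (nomatehbarob, mutmopkeral), so the final letter is not what conditions the rule; the last vowel is.
"nofdogim" has last vowel 'i'. The stems whose last vowel is 'i' (tahgohid → tahgohidet, gipid → gipidet, wagentip → wagentipet) add -et.
The other patterns: stems whose last vowel is 'a' or 'o' add no- … -ob around the stem; stems whose last vowel is 'e' or 'u' add -al.
So nofdogim → nofdogimet.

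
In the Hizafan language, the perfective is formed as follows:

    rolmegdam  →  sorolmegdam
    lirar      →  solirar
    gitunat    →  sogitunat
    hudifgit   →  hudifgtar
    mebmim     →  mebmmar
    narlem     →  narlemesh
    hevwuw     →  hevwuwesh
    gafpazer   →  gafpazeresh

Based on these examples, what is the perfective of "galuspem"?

"galuspem" has last vowel 'e'. The stems whose last vowel is 'e' (narlem → narlemesh, gafpazer → gafpazeresh) add -esh.
So galuspem → galuspemesh.

galuspemesh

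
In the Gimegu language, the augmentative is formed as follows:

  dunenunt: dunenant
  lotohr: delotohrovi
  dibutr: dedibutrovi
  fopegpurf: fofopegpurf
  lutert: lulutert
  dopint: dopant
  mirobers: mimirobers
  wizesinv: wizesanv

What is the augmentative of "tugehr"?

detugehrovi

lutert and dopint both end in -t yet inflect differently (lulutert, dopant), so the final letter is not what conditions the rule; the second-to-last letter is.
"tugehr" has second-to-last letter 'h'. The one such stem in the data (lotohr → delotohrovi) adds de- … -ovi around the stem, so the same rule applies.
The other patterns: stems whose second-to-last letter is 'r' repeat the first consonant+vowel as a prefix; stems whose second-to-last letter is 'n' change the last vowel to 'a'.
So tugehr → detugehrovi.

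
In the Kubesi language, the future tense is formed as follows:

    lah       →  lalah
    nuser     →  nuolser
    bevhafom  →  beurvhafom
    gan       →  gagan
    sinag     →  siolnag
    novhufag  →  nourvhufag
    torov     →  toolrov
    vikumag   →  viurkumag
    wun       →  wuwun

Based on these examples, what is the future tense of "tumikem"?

tuurmikem

sinag and vikumag both end in -g yet inflect differently (siolnag, viurkumag), so the final letter is not what conditions the rule; the number of vowels is.
"tumikem" has 3 vowels. The stems with 3 vowels (bevhafom → beurvhafom, vikumag → viurkumag, novhufag → nourvhufag) insert -ur- after the first vowel.
The other patterns: stems with 1 vowel repeat the first consonant+vowel as a prefix; stems with 2 vowels insert -ol- after the first vowel.
So tumikem → tuurmikem.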